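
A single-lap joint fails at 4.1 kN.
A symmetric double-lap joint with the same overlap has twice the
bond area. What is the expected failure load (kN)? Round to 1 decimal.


Double-lap load = 2 * 4.1 = 8.2 kN

8.2


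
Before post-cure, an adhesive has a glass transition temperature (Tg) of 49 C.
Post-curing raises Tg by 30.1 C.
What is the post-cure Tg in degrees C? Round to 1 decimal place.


Tg_post = Tg_base + delta_Tg
= 49 + 30.1
= 79.1 C

79.1


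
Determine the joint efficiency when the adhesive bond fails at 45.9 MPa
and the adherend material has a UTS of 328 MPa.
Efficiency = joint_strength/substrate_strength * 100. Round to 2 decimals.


Joint efficiency = 45.9 / 328 * 100
= 13.99%

13.99


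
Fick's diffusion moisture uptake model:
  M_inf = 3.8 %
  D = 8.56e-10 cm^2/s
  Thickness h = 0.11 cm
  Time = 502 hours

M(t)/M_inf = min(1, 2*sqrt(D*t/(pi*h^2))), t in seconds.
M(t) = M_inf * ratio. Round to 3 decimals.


t_sec = 502 * 3600 = 1807200
ratio = 2*sqrt(8.56e-10*1807200/(pi*0.11^2))
= min(1, 0.403462)
= 0.403462
M(t) = 3.8 * 0.403462 = 1.533 %

1.533


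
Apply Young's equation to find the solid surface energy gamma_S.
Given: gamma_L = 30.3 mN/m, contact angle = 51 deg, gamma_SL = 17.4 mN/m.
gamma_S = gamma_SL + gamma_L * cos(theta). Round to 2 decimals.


theta_rad = 51 * pi/180 = 0.890118
gamma_S = 17.4 + 30.3 * cos(0.890118)
= 36.47 mN/m

36.47


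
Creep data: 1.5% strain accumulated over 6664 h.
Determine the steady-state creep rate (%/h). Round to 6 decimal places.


Rate = 1.5 / 6664 = 0.000225 %/h

0.000225


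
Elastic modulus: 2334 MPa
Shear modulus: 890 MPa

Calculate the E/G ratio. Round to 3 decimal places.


E / G = 2334 / 890 = 2.622

2.622


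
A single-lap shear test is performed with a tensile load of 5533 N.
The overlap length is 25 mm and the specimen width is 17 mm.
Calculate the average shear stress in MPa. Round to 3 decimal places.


Shear stress = F / (overlap * width)
= 5533 / (25 * 17)
= 5533 / 425
= 13.019 MPa

13.019


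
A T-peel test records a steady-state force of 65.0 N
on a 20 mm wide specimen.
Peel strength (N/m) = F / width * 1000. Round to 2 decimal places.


Peel strength = 65.0 / 20 * 1000
= 3250.00 N/m

3250.00


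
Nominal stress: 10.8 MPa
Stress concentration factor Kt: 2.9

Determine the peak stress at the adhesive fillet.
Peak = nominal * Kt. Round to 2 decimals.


Peak stress = 10.8 * 2.9
= 31.32 MPa

31.32


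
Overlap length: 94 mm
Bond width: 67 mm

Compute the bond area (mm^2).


Bond area = 94 * 67 = 6298 mm^2

6298


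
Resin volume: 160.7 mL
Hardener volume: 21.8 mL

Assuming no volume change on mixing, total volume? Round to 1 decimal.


V_total = 160.7 + 21.8 = 182.5 mL

182.5


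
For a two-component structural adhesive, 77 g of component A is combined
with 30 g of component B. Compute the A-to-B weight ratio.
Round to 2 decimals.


Weight ratio A:B = 77 / 30
= 2.57

2.57


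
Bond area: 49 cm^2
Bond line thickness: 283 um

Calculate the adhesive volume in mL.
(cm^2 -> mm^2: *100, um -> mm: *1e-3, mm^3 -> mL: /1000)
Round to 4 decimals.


V = 49*100 * 283*1e-3 / 1000
= 1.3867 mL

1.3867


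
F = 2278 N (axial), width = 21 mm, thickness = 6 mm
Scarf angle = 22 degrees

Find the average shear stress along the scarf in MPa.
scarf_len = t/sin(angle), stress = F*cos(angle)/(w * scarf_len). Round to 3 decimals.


scarf_len = 6/sin(22 deg) = 16.0168
cos(22 deg) = 0.927184
stress = 2278*0.927184/(21*16.0168) = 6.279 MPa

6.279


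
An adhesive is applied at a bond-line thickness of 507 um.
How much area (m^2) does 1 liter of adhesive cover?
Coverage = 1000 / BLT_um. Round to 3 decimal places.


Coverage = 1000 / 507 = 1.972 m^2

1.972


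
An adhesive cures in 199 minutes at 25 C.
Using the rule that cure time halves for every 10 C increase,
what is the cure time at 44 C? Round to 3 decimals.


Factor = 2^((44 - 25) / 10) = 3.7321
Cure time = 199 / 3.7321
= 53.321 minutes

53.321


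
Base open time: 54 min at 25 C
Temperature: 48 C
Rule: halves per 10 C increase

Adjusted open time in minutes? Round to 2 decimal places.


Acceleration = 2^((48-25)/10) = 4.9246
Open time = 54 / 4.9246 = 10.97 min

10.97


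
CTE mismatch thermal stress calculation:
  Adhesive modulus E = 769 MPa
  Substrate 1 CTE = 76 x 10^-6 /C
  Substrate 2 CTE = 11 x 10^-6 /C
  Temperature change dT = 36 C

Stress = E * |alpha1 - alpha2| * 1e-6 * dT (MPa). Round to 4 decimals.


delta_alpha = |76 - 11| = 65 x 10^-6/C
Stress = 769 * 65e-6 * 36
= 1.7995 MPa

1.7995


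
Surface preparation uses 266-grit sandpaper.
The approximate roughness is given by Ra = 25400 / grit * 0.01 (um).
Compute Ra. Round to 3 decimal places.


Ra = 25400 / 266 * 0.01
= 254 / 266
= 0.955 um

0.955


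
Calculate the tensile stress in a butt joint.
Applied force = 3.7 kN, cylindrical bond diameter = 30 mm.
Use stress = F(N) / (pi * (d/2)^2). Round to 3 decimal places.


A = pi * 15.0^2 = 706.8583 mm^2
sigma = 3700.0 / 706.8583 = 5.234 MPa

5.234


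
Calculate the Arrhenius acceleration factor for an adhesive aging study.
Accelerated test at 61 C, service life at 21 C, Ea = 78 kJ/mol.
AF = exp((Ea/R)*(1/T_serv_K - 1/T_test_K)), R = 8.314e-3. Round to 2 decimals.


T_test = 334.15 K, T_serv = 294.15 K
Ea/R = 78 / 0.008314 = 9381.77
AF = exp(9381.77 * (1/294.15 - 1/334.15))
= 45.51

45.51


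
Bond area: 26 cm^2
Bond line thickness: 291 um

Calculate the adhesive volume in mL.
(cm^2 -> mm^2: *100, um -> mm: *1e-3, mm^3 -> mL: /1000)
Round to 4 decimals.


V = 26*100 * 291*1e-3 / 1000
= 0.7566 mL

0.7566


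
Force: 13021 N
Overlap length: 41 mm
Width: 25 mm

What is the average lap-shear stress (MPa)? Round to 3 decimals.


Average shear stress = F / (overlap * width)
= 13021 / (41 * 25)
= 12.703 MPa

12.703


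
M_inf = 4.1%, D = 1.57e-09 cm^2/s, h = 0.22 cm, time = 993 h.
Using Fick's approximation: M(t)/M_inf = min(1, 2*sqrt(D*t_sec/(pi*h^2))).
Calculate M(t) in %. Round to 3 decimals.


t = 3574800 s
ratio = min(1, 2*sqrt(1.57e-09*3574800/(pi*0.0484)))
= 0.384245
M(t) = 4.1 * 0.384245 = 1.575%

1.575


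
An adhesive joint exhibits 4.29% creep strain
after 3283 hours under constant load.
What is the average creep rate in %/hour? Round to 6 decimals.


Creep rate = strain / time
= 4.29 / 3283
= 0.001307 %/h

0.001307


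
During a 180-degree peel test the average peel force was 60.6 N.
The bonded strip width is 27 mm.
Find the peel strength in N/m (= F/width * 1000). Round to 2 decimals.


Peel strength = F/width * 1000
= 60.6 / 27 * 1000
= 2244.44 N/m

2244.44


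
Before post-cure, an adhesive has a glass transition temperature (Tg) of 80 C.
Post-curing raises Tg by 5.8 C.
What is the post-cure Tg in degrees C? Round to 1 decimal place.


Tg_post = Tg_base + delta_Tg
= 80 + 5.8
= 85.8 C

85.8


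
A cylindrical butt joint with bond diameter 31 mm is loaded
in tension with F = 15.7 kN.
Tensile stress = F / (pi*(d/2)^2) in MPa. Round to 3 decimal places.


Area = pi * (31/2)^2 = 754.7676 mm^2
Stress = 15.7*1000 / 754.7676
= 20.801 MPa

20.801


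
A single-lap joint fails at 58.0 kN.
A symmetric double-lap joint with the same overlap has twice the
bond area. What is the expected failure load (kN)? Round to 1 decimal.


Double-lap load = 2 * 58.0 = 116.0 kN

116.0


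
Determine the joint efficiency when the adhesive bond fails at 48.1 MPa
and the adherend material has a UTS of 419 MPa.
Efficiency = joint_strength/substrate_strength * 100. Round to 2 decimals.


Joint efficiency = 48.1 / 419 * 100
= 11.48%

11.48


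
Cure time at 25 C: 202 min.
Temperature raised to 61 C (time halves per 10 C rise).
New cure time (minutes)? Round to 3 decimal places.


Acceleration factor = 2^(36/10) = 12.1257
New time = 202 / 12.1257 = 16.659 min

16.659


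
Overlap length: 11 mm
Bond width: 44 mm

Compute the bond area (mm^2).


Bond area = 11 * 44 = 484 mm^2

484


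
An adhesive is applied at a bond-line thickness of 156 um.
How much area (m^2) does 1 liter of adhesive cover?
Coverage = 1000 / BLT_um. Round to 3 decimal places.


Coverage = 1000 / 156 = 6.410 m^2

6.410


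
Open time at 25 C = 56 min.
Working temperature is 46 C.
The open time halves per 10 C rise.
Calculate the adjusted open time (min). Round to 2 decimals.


factor = 2^((46 - 25) / 10) = 4.2871
ot = 56 / 4.2871 = 13.06 min

13.06


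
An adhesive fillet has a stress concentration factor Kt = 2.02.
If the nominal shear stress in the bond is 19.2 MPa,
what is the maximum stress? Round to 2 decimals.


Max stress = 19.2 * 2.02 = 38.78 MPa

38.78


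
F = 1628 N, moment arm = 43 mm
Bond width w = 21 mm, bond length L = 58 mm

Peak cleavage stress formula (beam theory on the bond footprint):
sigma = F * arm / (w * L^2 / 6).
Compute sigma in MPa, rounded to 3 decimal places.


sigma = (1628 * 43) / (21 * 3364 / 6)
= 70004 * 6 / 70644
= 420024 / 70644
= 5.946 MPa

5.946


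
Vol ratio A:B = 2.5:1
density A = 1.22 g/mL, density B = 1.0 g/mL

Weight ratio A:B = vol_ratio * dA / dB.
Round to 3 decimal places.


Weight ratio = 2.5 * 1.22 / 1.0
= 3.050

3.050


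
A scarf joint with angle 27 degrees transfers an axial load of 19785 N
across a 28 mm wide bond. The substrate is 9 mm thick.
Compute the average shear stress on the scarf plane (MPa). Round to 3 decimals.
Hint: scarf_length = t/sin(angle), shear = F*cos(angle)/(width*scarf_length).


scarf_length = 9 / sin(27 deg) = 19.8242 mm
cos(27 deg) = 0.891007
shear stress = 19785 * 0.891007 / (28 * 19.8242)
= 31.759 MPa

31.759


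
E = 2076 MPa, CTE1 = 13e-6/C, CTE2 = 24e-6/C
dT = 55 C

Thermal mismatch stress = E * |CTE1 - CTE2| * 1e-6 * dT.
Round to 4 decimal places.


= 2076 * 11e-6 * 55
= 1.2560 MPa

1.2560


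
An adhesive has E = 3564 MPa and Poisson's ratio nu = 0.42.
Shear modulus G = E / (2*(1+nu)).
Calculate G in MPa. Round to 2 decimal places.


G = 3564 / (2*(1+0.42))
= 3564 / 2.84
= 1254.93 MPa

1254.93


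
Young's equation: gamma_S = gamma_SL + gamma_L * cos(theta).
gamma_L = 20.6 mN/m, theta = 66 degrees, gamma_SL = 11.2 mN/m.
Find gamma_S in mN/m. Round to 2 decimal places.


cos(66 deg) = 0.406737
gamma_S = 11.2 + 20.6 * 0.406737
= 19.58 mN/m

19.58


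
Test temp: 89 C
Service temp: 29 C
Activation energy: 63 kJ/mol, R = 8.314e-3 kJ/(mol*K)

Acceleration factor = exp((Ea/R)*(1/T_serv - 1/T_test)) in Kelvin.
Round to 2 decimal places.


AF = exp((63/0.008314)*(1/302.15 - 1/362.15))
= 63.75

63.75


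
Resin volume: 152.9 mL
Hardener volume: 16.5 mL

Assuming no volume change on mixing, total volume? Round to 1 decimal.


V_total = 152.9 + 16.5 = 169.4 mL

169.4


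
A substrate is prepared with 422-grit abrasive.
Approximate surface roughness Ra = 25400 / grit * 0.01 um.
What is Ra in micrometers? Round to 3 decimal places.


Ra = 25400 / 422 * 0.01 = 0.602 um

0.602


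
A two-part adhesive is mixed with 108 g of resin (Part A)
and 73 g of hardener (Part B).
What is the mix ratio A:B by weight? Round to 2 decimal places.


Mix ratio = mass_A / mass_B
= 108 / 73
= 1.48

1.48


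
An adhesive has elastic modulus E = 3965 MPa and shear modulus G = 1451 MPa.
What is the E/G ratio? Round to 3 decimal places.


E/G = 3965 / 1451 = 2.733

2.733


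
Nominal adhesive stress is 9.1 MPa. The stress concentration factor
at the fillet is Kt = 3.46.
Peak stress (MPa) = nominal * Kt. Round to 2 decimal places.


Peak = 9.1 * 3.46 = 31.49 MPa

31.49


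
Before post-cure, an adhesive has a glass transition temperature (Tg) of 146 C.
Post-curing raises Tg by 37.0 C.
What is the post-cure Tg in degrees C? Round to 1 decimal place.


Tg_post = Tg_base + delta_Tg
= 146 + 37.0
= 183.0 C

183.0


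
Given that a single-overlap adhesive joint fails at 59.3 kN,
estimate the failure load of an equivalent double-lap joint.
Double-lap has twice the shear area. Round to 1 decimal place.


Double-lap factor = 2
Expected load = 59.3 * 2 = 118.6 kN

118.6


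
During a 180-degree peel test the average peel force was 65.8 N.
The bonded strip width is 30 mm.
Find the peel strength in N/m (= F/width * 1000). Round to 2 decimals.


Peel strength = F/width * 1000
= 65.8 / 30 * 1000
= 2193.33 N/m

2193.33


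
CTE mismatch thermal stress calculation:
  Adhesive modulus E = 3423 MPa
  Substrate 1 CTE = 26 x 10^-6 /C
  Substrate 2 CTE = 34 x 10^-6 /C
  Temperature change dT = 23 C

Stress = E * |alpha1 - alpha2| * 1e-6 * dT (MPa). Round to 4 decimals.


delta_alpha = |26 - 34| = 8 x 10^-6/C
Stress = 3423 * 8e-6 * 23
= 0.6298 MPa

0.6298


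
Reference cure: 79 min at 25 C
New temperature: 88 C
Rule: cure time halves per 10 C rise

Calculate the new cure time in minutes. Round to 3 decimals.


factor = 2^((88-25)/10) = 78.7932
t_new = 79 / 78.7932 = 1.003 min

1.003


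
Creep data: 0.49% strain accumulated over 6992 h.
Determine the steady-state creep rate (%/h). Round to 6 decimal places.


Rate = 0.49 / 6992 = 0.000070 %/h

0.000070


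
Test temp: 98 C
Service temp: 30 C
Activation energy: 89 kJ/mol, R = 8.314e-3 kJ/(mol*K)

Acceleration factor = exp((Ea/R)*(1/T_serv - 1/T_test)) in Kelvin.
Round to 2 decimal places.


AF = exp((89/0.008314)*(1/303.15 - 1/371.15))
= 645.27

645.27


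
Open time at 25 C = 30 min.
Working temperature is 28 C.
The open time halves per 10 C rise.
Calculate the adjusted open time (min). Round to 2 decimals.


factor = 2^((28 - 25) / 10) = 1.2311
ot = 30 / 1.2311 = 24.37 min

24.37


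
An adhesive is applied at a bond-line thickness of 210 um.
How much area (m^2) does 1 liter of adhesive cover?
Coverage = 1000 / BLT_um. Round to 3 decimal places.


Coverage = 1000 / 210 = 4.762 m^2

4.762


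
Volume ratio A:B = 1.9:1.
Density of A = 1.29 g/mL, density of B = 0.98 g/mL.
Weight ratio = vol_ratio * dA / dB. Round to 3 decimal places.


Wt ratio = 1.9 * 1.29 / 0.98
= 2.501

2.501


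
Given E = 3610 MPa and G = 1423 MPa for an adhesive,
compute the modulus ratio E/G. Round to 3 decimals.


E/G ratio = 3610 / 1423 = 2.537

2.537


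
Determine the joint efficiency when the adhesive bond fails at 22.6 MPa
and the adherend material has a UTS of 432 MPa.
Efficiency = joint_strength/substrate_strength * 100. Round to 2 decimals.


Joint efficiency = 22.6 / 432 * 100
= 5.23%

5.23


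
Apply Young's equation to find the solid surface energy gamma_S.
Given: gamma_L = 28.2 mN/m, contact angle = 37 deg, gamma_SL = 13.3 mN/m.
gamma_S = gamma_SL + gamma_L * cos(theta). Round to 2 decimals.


theta_rad = 37 * pi/180 = 0.645772
gamma_S = 13.3 + 28.2 * cos(0.645772)
= 35.82 mN/m

35.82


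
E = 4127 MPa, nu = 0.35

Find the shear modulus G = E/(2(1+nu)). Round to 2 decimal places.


G = 4127 / (2 * 1.35)
= 1528.52 MPa

1528.52


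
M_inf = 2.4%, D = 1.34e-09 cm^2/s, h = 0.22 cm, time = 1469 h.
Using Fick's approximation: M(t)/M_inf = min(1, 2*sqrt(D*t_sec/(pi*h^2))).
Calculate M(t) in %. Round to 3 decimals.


t = 5288400 s
ratio = min(1, 2*sqrt(1.34e-09*5288400/(pi*0.0484)))
= 0.431764
M(t) = 2.4 * 0.431764 = 1.036%

1.036


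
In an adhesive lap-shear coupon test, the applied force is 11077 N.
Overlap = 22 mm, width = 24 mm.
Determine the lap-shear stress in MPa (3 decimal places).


stress = F / (overlap * width)
= 11077 / (22 * 24)
= 20.979 MPa

20.979


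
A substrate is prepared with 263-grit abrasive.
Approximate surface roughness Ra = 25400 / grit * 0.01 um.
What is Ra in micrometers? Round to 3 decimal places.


Ra = 25400 / 263 * 0.01 = 0.966 um

0.966


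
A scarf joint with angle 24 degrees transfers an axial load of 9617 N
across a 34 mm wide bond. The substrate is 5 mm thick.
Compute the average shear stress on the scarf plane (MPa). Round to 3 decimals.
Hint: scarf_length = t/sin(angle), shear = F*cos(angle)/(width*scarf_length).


scarf_length = 5 / sin(24 deg) = 12.2930 mm
cos(24 deg) = 0.913545
shear stress = 9617 * 0.913545 / (34 * 12.2930)
= 21.020 MPa

21.020


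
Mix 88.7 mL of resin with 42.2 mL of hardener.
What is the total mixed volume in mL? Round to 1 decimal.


Total = 88.7 + 42.2 = 130.9 mL

130.9


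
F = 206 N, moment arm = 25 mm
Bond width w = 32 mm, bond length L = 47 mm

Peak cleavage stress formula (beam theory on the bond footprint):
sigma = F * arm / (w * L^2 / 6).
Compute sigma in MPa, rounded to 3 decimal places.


sigma = (206 * 25) / (32 * 2209 / 6)
= 5150 * 6 / 70688
= 30900 / 70688
= 0.437 MPa

0.437


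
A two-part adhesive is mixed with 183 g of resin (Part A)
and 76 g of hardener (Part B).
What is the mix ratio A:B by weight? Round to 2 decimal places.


Mix ratio = mass_A / mass_B
= 183 / 76
= 2.41

2.41


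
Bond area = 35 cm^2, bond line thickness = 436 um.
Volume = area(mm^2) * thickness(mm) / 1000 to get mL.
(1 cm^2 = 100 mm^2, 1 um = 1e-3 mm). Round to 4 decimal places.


area_mm2 = 35 * 100 = 3500
blt_mm = 436 * 1e-3 = 0.436
vol_mm3 = 3500 * 0.436 = 1526.0
vol_mL = 1526.0 / 1000 = 1.5260 mL

1.5260


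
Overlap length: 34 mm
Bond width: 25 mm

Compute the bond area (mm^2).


Bond area = 34 * 25 = 850 mm^2

850


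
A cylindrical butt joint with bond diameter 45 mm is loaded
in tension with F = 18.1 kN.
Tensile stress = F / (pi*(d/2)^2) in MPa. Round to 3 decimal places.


Area = pi * (45/2)^2 = 1590.4313 mm^2
Stress = 18.1*1000 / 1590.4313
= 11.381 MPa

11.381


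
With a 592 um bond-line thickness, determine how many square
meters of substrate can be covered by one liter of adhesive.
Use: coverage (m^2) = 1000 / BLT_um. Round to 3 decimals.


Coverage = 1000 / 592 = 1.689 m^2

1.689


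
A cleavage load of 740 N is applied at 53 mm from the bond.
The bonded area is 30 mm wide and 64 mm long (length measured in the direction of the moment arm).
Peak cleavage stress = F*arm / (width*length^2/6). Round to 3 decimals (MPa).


Moment = 740 * 53 = 39220 N*mm
Section modulus = 30 * 4096 / 6 = 122880 / 6 mm^3
Stress = 39220 / (122880 / 6) = 235320 / 122880
= 1.915 MPa

1.915


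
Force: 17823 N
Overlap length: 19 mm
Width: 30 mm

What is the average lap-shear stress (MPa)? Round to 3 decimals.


Average shear stress = F / (overlap * width)
= 17823 / (19 * 30)
= 31.268 MPa

31.268


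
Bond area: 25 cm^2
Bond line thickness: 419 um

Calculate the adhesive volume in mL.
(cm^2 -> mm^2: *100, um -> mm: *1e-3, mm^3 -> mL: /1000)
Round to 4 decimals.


V = 25*100 * 419*1e-3 / 1000
= 1.0475 mL

1.0475


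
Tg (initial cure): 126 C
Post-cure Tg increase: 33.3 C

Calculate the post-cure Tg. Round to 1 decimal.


Post-cure Tg = 126 + 33.3 = 159.3 C

159.3


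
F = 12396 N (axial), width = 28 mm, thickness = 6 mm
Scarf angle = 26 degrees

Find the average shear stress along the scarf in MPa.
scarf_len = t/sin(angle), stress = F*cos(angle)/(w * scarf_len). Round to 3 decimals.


scarf_len = 6/sin(26 deg) = 13.6870
cos(26 deg) = 0.898794
stress = 12396*0.898794/(28*13.6870) = 29.072 MPa

29.072


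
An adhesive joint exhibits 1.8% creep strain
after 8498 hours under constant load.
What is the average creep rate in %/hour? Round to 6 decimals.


Creep rate = strain / time
= 1.8 / 8498
= 0.000212 %/h

0.000212


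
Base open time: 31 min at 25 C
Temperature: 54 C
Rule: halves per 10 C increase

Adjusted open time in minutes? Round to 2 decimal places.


Acceleration = 2^((54-25)/10) = 7.4643
Open time = 31 / 7.4643 = 4.15 min

4.15


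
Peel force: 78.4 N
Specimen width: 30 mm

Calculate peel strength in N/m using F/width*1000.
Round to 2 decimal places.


Peel strength = 78.4 / 30 * 1000 = 2613.33 N/m

2613.33


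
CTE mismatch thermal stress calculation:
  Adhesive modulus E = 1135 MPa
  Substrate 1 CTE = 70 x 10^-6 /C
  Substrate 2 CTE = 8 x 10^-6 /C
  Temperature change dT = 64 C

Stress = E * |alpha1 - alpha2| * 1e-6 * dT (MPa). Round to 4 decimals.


delta_alpha = |70 - 8| = 62 x 10^-6/C
Stress = 1135 * 62e-6 * 64
= 4.5037 MPa

4.5037


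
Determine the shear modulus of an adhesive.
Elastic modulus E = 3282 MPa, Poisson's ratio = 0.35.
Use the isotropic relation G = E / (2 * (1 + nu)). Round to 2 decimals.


G = 3282 / (2*(1+0.35)) = 3282 / 2.70
= 1215.56 MPa

1215.56


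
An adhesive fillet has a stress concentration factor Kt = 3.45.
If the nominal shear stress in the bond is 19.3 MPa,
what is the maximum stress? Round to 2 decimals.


Max stress = 19.3 * 3.45 = 66.59 MPa

66.59


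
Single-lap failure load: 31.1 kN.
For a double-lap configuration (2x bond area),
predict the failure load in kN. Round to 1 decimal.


Failure load = 31.1 * 2 = 62.2 kN

62.2


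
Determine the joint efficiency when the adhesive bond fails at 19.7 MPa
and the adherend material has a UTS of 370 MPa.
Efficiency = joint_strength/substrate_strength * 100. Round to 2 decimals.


Joint efficiency = 19.7 / 370 * 100
= 5.32%

5.32


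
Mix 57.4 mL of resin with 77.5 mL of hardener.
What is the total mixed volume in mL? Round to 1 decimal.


Total = 57.4 + 77.5 = 134.9 mL

134.9


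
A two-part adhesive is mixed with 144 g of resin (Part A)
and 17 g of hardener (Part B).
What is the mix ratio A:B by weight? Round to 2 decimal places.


Mix ratio = mass_A / mass_B
= 144 / 17
= 8.47

8.47


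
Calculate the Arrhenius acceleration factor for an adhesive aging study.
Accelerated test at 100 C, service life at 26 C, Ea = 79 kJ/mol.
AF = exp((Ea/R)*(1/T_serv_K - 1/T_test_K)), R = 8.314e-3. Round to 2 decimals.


T_test = 373.15 K, T_serv = 299.15 K
Ea/R = 79 / 0.008314 = 9502.04
AF = exp(9502.04 * (1/299.15 - 1/373.15))
= 544.06

544.06


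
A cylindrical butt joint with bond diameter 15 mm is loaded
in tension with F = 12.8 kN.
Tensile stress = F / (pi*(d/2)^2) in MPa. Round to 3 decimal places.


Area = pi * (15/2)^2 = 176.7146 mm^2
Stress = 12.8*1000 / 176.7146
= 72.433 MPa

72.433


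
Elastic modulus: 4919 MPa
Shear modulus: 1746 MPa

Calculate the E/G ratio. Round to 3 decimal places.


E / G = 4919 / 1746 = 2.817

2.817


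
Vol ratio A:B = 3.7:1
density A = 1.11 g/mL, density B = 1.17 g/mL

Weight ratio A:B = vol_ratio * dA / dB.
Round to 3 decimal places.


Weight ratio = 3.7 * 1.11 / 1.17
= 3.510

3.510


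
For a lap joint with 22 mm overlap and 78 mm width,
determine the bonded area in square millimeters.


Area = 22 * 78 = 1716 mm^2

1716


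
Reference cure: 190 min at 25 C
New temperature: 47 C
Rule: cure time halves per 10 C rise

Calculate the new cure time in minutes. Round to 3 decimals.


factor = 2^((47-25)/10) = 4.5948
t_new = 190 / 4.5948 = 41.351 min

41.351


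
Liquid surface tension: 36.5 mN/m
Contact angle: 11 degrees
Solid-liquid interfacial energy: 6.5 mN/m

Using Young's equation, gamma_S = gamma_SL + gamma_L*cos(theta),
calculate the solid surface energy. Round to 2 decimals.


gamma_S = 6.5 + 36.5 * cos(11)
= 42.33 mN/m

42.33


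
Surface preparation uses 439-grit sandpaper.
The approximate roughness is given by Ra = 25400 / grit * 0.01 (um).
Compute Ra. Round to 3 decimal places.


Ra = 25400 / 439 * 0.01
= 254 / 439
= 0.579 um

0.579


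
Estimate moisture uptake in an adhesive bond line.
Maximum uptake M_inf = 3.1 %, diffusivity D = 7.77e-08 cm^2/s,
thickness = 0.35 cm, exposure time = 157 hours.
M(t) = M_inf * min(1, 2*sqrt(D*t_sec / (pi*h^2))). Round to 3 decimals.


Convert time: 157 h = 565200 s
ratio = min(1, 2*sqrt(7.77e-08*565200/(pi*0.35^2)))
= 0.675614
M(t) = 3.1 * 0.675614 = 2.094%

2.094


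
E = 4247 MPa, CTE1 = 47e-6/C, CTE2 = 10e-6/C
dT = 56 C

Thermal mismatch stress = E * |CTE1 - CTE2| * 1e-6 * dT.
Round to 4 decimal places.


= 4247 * 37e-6 * 56
= 8.7998 MPa

8.7998


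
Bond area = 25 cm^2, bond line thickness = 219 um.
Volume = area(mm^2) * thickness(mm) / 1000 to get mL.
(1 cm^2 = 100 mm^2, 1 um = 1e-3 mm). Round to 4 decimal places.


area_mm2 = 25 * 100 = 2500
blt_mm = 219 * 1e-3 = 0.219
vol_mm3 = 2500 * 0.219 = 547.5
vol_mL = 547.5 / 1000 = 0.5475 mL

0.5475


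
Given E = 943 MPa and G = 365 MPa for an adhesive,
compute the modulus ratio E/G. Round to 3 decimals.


E/G ratio = 943 / 365 = 2.584

2.584


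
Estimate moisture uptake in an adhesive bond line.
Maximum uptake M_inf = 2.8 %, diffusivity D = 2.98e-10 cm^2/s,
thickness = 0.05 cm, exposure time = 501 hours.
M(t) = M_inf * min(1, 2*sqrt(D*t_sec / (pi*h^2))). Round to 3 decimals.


Convert time: 501 h = 1803600 s
ratio = min(1, 2*sqrt(2.98e-10*1803600/(pi*0.05^2)))
= 0.523195
M(t) = 2.8 * 0.523195 = 1.465%

1.465


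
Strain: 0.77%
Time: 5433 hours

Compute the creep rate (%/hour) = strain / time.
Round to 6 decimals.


Creep rate = 0.77 / 5433
= 0.000142 %/h

0.000142


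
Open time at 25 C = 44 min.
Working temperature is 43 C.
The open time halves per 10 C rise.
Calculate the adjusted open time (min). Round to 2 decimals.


factor = 2^((43 - 25) / 10) = 3.4822
ot = 44 / 3.4822 = 12.64 min

12.64


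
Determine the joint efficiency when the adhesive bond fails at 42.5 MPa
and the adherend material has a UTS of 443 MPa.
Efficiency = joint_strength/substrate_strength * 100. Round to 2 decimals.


Joint efficiency = 42.5 / 443 * 100
= 9.59%

9.59


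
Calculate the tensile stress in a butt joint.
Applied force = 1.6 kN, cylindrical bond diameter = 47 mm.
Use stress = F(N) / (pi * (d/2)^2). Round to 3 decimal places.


A = pi * 23.5^2 = 1734.9445 mm^2
sigma = 1600.0 / 1734.9445 = 0.922 MPa

0.922


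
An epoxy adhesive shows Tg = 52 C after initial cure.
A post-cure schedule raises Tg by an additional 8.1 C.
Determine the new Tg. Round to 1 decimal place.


New Tg = 52 + 8.1
= 60.1 C

60.1


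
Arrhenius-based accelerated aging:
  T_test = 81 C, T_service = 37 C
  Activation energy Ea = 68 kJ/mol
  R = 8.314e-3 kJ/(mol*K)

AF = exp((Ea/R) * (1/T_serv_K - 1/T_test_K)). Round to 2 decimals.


T_test_K = 354.15, T_serv_K = 310.15
AF = exp((68/8.314e-3) * (1/310.15 - 1/354.15))
= 26.48

26.48


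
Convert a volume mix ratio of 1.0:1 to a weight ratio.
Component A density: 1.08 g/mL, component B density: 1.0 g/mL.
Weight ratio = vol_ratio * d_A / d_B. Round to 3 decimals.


= 1.0 * 1.08 / 1.0 = 1.080

1.080


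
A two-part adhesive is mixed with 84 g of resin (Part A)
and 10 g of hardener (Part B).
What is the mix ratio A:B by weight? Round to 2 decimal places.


Mix ratio = mass_A / mass_B
= 84 / 10
= 8.40

8.40


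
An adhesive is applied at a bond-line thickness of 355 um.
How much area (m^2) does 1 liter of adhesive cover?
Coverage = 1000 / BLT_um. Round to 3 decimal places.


Coverage = 1000 / 355 = 2.817 m^2

2.817


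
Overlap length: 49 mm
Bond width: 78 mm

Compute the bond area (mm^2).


Bond area = 49 * 78 = 3822 mm^2

3822


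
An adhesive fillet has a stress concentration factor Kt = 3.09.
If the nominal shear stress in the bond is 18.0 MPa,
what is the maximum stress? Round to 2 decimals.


Max stress = 18.0 * 3.09 = 55.62 MPa

55.62


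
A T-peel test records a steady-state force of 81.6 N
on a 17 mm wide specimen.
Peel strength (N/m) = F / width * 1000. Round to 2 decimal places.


Peel strength = 81.6 / 17 * 1000
= 4800.00 N/m

4800.00


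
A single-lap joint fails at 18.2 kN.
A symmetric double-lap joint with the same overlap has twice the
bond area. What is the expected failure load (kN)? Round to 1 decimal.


Double-lap load = 2 * 18.2 = 36.4 kN

36.4


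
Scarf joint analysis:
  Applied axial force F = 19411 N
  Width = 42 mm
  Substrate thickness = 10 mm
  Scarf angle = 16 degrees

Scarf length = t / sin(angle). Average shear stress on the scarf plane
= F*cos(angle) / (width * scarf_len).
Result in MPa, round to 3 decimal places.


Scarf length = 10 / sin(16 deg) = 36.2796 mm
cos(16 deg) = 0.961262
Shear = 19411 * 0.961262 / (42 * 36.2796)
= 12.246 MPa

12.246


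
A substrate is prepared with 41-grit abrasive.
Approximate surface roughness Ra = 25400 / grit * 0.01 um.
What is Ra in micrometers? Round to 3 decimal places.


Ra = 25400 / 41 * 0.01 = 6.195 um

6.195


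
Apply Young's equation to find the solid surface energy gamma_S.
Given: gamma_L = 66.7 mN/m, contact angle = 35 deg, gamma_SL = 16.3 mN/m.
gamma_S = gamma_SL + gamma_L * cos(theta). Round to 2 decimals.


theta_rad = 35 * pi/180 = 0.610865
gamma_S = 16.3 + 66.7 * cos(0.610865)
= 70.94 mN/m

70.94


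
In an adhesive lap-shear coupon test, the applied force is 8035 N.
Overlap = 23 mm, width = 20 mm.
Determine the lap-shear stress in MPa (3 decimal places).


stress = F / (overlap * width)
= 8035 / (23 * 20)
= 17.467 MPa

17.467


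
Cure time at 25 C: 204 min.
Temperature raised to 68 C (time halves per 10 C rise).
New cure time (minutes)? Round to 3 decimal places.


Acceleration factor = 2^(43/10) = 19.6983
New time = 204 / 19.6983 = 10.356 min

10.356


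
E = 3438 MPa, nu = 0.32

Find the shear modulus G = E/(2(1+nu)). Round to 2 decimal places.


G = 3438 / (2 * 1.32)
= 1302.27 MPa

1302.27


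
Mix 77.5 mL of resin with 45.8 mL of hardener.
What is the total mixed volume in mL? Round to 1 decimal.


Total = 77.5 + 45.8 = 123.3 mL

123.3


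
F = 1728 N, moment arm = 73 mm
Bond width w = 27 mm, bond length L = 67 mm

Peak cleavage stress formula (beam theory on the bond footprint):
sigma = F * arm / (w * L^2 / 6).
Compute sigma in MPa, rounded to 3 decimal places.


sigma = (1728 * 73) / (27 * 4489 / 6)
= 126144 * 6 / 121203
= 756864 / 121203
= 6.245 MPa

6.245


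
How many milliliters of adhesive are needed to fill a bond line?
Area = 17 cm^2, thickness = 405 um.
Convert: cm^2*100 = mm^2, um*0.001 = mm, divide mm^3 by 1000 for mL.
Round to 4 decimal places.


= (17 * 100) * (405 * 0.001) / 1000
= 0.6885 mL

0.6885


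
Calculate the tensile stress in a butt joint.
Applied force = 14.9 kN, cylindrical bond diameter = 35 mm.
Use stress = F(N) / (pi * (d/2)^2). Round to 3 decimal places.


A = pi * 17.5^2 = 962.1128 mm^2
sigma = 14900.0 / 962.1128 = 15.487 MPa

15.487


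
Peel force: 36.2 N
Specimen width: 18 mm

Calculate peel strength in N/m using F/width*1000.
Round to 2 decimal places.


Peel strength = 36.2 / 18 * 1000 = 2011.11 N/m

2011.11


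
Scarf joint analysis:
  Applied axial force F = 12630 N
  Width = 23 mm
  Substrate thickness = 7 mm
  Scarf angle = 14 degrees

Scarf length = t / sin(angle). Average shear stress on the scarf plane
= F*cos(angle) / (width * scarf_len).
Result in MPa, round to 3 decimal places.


Scarf length = 7 / sin(14 deg) = 28.9350 mm
cos(14 deg) = 0.970296
Shear = 12630 * 0.970296 / (23 * 28.9350)
= 18.414 MPa

18.414


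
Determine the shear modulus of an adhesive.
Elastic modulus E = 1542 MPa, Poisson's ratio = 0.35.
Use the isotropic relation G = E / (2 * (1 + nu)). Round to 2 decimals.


G = 1542 / (2*(1+0.35)) = 1542 / 2.70
= 571.11 MPa

571.11


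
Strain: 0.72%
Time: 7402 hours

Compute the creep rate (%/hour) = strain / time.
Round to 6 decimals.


Creep rate = 0.72 / 7402
= 0.000097 %/h

0.000097


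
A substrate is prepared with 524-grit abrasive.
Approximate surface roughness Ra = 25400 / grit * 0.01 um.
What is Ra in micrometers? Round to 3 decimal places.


Ra = 25400 / 524 * 0.01 = 0.485 um

0.485


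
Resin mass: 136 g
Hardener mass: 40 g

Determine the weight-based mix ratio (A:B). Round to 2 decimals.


Ratio = 136 / 40 = 3.40

3.40


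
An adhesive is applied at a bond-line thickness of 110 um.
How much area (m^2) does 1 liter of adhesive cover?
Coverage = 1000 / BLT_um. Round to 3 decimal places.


Coverage = 1000 / 110 = 9.091 m^2

9.091


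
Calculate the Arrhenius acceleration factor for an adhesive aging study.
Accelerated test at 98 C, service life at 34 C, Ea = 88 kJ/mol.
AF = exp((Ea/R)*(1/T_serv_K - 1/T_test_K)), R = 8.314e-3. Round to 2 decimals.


T_test = 371.15 K, T_serv = 307.15 K
Ea/R = 88 / 0.008314 = 10584.56
AF = exp(10584.56 * (1/307.15 - 1/371.15))
= 380.80

380.80


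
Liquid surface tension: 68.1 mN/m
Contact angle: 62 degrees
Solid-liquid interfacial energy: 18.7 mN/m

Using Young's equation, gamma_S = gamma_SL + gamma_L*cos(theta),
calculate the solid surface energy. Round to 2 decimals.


gamma_S = 18.7 + 68.1 * cos(62)
= 50.67 mN/m

50.67


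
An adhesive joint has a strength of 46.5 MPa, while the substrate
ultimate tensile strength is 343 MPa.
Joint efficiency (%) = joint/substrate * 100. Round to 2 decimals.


Efficiency = 46.5 / 343 * 100
= 13.56%

13.56


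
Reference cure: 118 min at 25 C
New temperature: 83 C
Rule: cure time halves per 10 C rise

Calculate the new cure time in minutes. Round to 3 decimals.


factor = 2^((83-25)/10) = 55.7152
t_new = 118 / 55.7152 = 2.118 min

2.118


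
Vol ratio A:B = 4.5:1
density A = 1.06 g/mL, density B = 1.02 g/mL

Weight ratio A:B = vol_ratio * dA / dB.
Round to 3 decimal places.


Weight ratio = 4.5 * 1.06 / 1.02
= 4.676

4.676


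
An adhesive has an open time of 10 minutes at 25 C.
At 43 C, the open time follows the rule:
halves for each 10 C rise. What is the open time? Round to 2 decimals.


Factor = 2^((43-25)/10) = 3.4822
Open time = 10 / 3.4822 = 2.87 min

2.87


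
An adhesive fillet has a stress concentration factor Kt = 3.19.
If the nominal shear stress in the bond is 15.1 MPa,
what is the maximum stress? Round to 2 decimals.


Max stress = 15.1 * 3.19 = 48.17 MPa

48.17


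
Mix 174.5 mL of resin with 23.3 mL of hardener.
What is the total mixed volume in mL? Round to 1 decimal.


Total = 174.5 + 23.3 = 197.8 mL

197.8


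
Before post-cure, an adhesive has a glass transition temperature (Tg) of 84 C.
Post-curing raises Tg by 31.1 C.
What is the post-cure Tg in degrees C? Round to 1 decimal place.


Tg_post = Tg_base + delta_Tg
= 84 + 31.1
= 115.1 C

115.1


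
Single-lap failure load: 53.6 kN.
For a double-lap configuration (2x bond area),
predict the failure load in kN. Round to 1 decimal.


Failure load = 53.6 * 2 = 107.2 kN

107.2


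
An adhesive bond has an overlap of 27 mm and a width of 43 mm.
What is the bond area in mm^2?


Bond area = overlap * width
= 27 * 43
= 1161 mm^2

1161


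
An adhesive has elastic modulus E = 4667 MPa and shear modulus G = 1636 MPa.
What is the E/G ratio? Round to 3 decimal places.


E/G = 4667 / 1636 = 2.853

2.853


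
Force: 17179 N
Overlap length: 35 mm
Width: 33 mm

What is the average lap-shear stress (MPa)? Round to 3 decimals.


Average shear stress = F / (overlap * width)
= 17179 / (35 * 33)
= 14.874 MPa

14.874


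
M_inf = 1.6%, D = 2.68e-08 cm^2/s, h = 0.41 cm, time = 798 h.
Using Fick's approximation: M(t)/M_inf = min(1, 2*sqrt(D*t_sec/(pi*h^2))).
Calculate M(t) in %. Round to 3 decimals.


t = 2872800 s
ratio = min(1, 2*sqrt(2.68e-08*2872800/(pi*0.1681)))
= 0.763645
M(t) = 1.6 * 0.763645 = 1.222%

1.222


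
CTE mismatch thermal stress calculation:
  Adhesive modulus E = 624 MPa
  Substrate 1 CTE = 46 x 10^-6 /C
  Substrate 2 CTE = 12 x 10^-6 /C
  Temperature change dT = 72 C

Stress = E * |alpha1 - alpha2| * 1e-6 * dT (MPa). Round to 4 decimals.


delta_alpha = |46 - 12| = 34 x 10^-6/C
Stress = 624 * 34e-6 * 72
= 1.5276 MPa

1.5276


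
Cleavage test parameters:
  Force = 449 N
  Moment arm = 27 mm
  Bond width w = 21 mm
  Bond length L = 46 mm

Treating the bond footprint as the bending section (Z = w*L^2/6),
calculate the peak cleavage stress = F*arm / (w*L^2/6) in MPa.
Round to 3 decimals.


M = 449 * 27 = 12123 N*mm
Z = 21 * 46^2 / 6 = 44436 / 6 mm^3
sigma = M / Z = 6 * 12123 / 44436 = 72738 / 44436
= 1.637 MPa

1.637


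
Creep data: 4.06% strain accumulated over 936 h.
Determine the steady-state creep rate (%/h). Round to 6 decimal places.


Rate = 4.06 / 936 = 0.004338 %/h

0.004338


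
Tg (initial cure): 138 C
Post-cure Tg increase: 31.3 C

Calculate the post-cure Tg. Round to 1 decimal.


Post-cure Tg = 138 + 31.3 = 169.3 C

169.3


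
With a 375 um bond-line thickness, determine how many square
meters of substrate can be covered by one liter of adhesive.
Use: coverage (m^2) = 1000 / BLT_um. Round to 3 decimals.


Coverage = 1000 / 375 = 2.667 m^2

2.667


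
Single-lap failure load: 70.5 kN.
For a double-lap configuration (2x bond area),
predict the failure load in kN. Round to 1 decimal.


Failure load = 70.5 * 2 = 141.0 kN

141.0


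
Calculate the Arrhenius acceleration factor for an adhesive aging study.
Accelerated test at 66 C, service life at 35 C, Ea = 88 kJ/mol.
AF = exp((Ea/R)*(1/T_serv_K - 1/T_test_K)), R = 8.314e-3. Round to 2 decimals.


T_test = 339.15 K, T_serv = 308.15 K
Ea/R = 88 / 0.008314 = 10584.56
AF = exp(10584.56 * (1/308.15 - 1/339.15))
= 23.10

23.10


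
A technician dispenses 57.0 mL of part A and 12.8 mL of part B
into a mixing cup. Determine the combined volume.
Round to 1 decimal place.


Combined volume = 57.0 + 12.8
= 69.8 mL

69.8


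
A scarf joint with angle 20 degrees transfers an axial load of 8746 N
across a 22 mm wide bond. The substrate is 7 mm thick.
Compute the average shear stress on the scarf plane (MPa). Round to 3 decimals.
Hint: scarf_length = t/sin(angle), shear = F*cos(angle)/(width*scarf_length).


scarf_length = 7 / sin(20 deg) = 20.4666 mm
cos(20 deg) = 0.939693
shear stress = 8746 * 0.939693 / (22 * 20.4666)
= 18.253 MPa

18.253


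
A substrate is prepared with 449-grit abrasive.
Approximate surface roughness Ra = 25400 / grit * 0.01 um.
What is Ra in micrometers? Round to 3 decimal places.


Ra = 25400 / 449 * 0.01 = 0.566 um

0.566


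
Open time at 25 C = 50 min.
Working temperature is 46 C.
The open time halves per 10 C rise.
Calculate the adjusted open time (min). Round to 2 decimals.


factor = 2^((46 - 25) / 10) = 4.2871
ot = 50 / 4.2871 = 11.66 min

11.66


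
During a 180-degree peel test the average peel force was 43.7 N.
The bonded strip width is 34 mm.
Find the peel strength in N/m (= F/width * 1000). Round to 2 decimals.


Peel strength = F/width * 1000
= 43.7 / 34 * 1000
= 1285.29 N/m

1285.29


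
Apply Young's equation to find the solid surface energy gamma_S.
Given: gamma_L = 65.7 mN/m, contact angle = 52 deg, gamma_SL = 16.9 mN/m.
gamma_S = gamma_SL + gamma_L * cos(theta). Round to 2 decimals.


theta_rad = 52 * pi/180 = 0.907571
gamma_S = 16.9 + 65.7 * cos(0.907571)
= 57.35 mN/m

57.35


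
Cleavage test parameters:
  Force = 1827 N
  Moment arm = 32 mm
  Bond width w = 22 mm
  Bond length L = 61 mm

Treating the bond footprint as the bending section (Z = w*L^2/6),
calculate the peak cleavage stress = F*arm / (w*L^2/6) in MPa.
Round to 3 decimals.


M = 1827 * 32 = 58464 N*mm
Z = 22 * 61^2 / 6 = 81862 / 6 mm^3
sigma = M / Z = 6 * 58464 / 81862 = 350784 / 81862
= 4.285 MPa

4.285


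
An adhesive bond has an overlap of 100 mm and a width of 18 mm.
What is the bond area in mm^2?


Bond area = overlap * width
= 100 * 18
= 1800 mm^2

1800


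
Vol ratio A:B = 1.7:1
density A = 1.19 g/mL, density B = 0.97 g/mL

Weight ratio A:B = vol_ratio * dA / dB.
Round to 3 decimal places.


Weight ratio = 1.7 * 1.19 / 0.97
= 2.086

2.086


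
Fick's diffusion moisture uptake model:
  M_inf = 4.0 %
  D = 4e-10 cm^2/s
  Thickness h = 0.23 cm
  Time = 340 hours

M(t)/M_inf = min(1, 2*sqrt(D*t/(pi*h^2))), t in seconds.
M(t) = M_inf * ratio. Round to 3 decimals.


t_sec = 340 * 3600 = 1224000
ratio = 2*sqrt(4e-10*1224000/(pi*0.23^2))
= min(1, 0.108555)
= 0.108555
M(t) = 4.0 * 0.108555 = 0.434 %

0.434


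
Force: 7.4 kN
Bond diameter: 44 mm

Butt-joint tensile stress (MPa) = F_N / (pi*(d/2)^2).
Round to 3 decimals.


F_N = 7.4 * 1000 = 7400.0 N
A = pi*(22.0)^2 = 1520.5308 mm^2
stress = 7400.0 / 1520.5308 = 4.867 MPa

4.867


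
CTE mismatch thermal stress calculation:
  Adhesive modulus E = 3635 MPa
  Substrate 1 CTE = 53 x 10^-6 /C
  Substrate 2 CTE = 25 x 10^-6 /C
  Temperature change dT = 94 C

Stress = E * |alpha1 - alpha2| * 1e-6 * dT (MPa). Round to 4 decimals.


delta_alpha = |53 - 25| = 28 x 10^-6/C
Stress = 3635 * 28e-6 * 94
= 9.5673 MPa

9.5673
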